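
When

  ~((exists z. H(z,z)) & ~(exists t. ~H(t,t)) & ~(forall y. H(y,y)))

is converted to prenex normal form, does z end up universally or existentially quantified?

Move each ¬ inward, flipping quantifiers it crosses:
  (forall z. ~H(z,z)) | (exists t. ~H(t,t)) | (forall y. H(y,y))
Extract every quantifier outward, since the variables are now distinct and don't occur free across branches:
  forall z. exists t. forall y. (~H(z,z) | ~H(t,t) | H(y,y))
The quantifier exists z sits under an odd number of negations, so it flips to forall z.

universal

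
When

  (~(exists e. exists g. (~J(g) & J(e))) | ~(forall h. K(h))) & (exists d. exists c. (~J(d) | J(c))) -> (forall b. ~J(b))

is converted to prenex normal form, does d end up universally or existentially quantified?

universal

Rewrite implications/biconditionals: A → B as ¬A ∨ B.
  ~((~(exists e. exists g. (~J(g) & J(e))) | ~(forall h. K(h))) & (exists d. exists c. (~J(d) | J(c)))) | (forall b. ~J(b))
Move each ¬ inward, flipping quantifiers it crosses:
  (exists e. exists g. (~J(g) & J(e))) & (forall h. K(h)) | (forall d. forall c. (J(d) & ~J(c))) | (forall b. ~J(b))
All bound variables are already distinct, so no renaming is needed.
Extract every quantifier outward, since the variables are now distinct and don't occur free across branches:
  exists e. exists g. forall h. forall d. forall c. forall b. (~J(g) & J(e) & K(h) | J(d) & ~J(c) | ~J(b))
The quantifier exists d sits under an odd number of negations (counting the antecedent side of each →), so it flips to forall d.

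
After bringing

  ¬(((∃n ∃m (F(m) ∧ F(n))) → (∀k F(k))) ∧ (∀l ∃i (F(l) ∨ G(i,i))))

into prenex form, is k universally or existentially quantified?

Rewrite implications/biconditionals: A → B as ¬A ∨ B.
  ¬((¬(∃n ∃m (F(m) ∧ F(n))) ∨ (∀k F(k))) ∧ (∀l ∃i (F(l) ∨ G(i,i))))
Push ¬ through the quantifiers and connectives to reach negation normal form:
  (∃n ∃m (F(m) ∧ F(n))) ∧ (∃k ¬F(k)) ∨ (∃l ∀i (¬F(l) ∧ ¬G(i,i)))
Extract every quantifier outward, since the variables are now distinct and don't occur free across branches:
  ∃n ∃m ∃k ∃l ∀i (F(m) ∧ F(n) ∧ ¬F(k) ∨ ¬F(l) ∧ ¬G(i,i))
The quantifier ∀k sits under an odd number of negations (counting the antecedent side of each →), so it flips to ∃k.

existential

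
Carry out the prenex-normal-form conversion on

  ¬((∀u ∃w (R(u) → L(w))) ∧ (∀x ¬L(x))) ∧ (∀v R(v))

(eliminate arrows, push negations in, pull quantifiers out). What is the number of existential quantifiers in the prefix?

First replace A → B with ¬A ∨ B.
  ¬((∀u ∃w (¬R(u) ∨ L(w))) ∧ (∀x ¬L(x))) ∧ (∀v R(v))
Move each ¬ inward, flipping quantifiers it crosses:
  ((∃u ∀w (R(u) ∧ ¬L(w))) ∨ (∃x L(x))) ∧ (∀v R(v))
Extract every quantifier outward, since the variables are now distinct and don't occur free across branches:
  ∃u ∀w ∃x ∀v ((R(u) ∧ ¬L(w) ∨ L(x)) ∧ R(v))
The prefix is ∃u ∀w ∃x ∀v: 2 universal, 2 existential.

2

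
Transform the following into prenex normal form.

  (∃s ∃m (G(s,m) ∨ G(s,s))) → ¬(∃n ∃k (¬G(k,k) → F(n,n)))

∀s ∀m ∀n ∀k (¬G(s,m) ∧ ¬G(s,s) ∨ ¬G(k,k) ∧ ¬F(n,n))

Eliminate → and ↔ using ¬ and ∨.
  ¬(∃s ∃m (G(s,m) ∨ G(s,s))) ∨ ¬(∃n ∃k (¬¬G(k,k) ∨ F(n,n)))
Drive negations inward (¬∀x A ≡ ∃x ¬A, ¬∃x A ≡ ∀x ¬A, De Morgan for ∧/∨):
  (∀s ∀m (¬G(s,m) ∧ ¬G(s,s))) ∨ (∀n ∀k (¬G(k,k) ∧ ¬F(n,n)))
Finally move all quantifiers to the prefix:
  ∀s ∀m ∀n ∀k (¬G(s,m) ∧ ¬G(s,s) ∨ ¬G(k,k) ∧ ¬F(n,n))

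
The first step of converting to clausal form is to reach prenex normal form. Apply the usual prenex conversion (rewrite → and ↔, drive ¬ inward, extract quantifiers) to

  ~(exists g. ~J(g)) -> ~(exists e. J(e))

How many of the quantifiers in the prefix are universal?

1

Eliminate → and ↔ using ¬ and ∨.
  ~~(exists g. ~J(g)) | ~(exists e. J(e))
Drive negations inward (¬∀x A ≡ ∃x ¬A, ¬∃x A ≡ ∀x ¬A, De Morgan for ∧/∨):
  (exists g. ~J(g)) | (forall e. ~J(e))
All bound variables are already distinct, so no renaming is needed.
Pull the quantifiers to the front (each side's bound variable is not free in the other side):
  exists g. forall e. (~J(g) | ~J(e))
The prefix is exists g forall e: 1 universal, 1 existential.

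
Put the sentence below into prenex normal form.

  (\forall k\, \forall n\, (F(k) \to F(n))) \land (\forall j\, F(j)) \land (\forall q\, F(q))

Rewrite implications/biconditionals: A → B as ¬A ∨ B.
  (\forall k\, \forall n\, (\neg F(k) \lor F(n))) \land (\forall j\, F(j)) \land (\forall q\, F(q))
All bound variables are already distinct, so no renaming is needed.
Pull the quantifiers to the front (each side's bound variable is not free in the other side):
  \forall k\, \forall n\, \forall j\, \forall q\, ((\neg F(k) \lor F(n)) \land F(j) \land F(q))

\forall k\, \forall n\, \forall j\, \forall q\, ((\neg F(k) \lor F(n)) \land F(j) \land F(q))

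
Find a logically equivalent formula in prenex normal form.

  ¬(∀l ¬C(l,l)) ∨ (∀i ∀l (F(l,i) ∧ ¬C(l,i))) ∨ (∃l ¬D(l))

∃l ∀i ∀x ∃y (C(l,l) ∨ F(x,i) ∧ ¬C(x,i) ∨ ¬D(y))

Drive negations inward (¬∀x A ≡ ∃x ¬A, ¬∃x A ≡ ∀x ¬A, De Morgan for ∧/∨):
  (∃l C(l,l)) ∨ (∀i ∀l (F(l,i) ∧ ¬C(l,i))) ∨ (∃l ¬D(l))
Standardize variables apart so no two quantifiers bind the same name: l↦x, l↦y.
  (∃l C(l,l)) ∨ (∀i ∀x (F(x,i) ∧ ¬C(x,i))) ∨ (∃y ¬D(y))
Extract every quantifier outward, since the variables are now distinct and don't occur free across branches:
  ∃l ∀i ∀x ∃y (C(l,l) ∨ F(x,i) ∧ ¬C(x,i) ∨ ¬D(y))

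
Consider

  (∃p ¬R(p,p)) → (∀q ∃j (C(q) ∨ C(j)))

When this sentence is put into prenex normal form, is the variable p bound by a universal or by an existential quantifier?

universal

Eliminate → and ↔ using ¬ and ∨.
  ¬(∃p ¬R(p,p)) ∨ (∀q ∃j (C(q) ∨ C(j)))
Drive negations inward (¬∀x A ≡ ∃x ¬A, ¬∃x A ≡ ∀x ¬A, De Morgan for ∧/∨):
  (∀p R(p,p)) ∨ (∀q ∃j (C(q) ∨ C(j)))
All bound variables are already distinct, so no renaming is needed.
Extract every quantifier outward, since the variables are now distinct and don't occur free across branches:
  ∀p ∀q ∃j (R(p,p) ∨ C(q) ∨ C(j))
The quantifier ∃p sits under an odd number of negations (counting the antecedent side of each →), so it flips to ∀p.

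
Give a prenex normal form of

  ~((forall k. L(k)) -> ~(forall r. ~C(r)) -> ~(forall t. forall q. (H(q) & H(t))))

First replace A → B with ¬A ∨ B.
  ~(~(forall k. L(k)) | ~~(forall r. ~C(r)) | ~(forall t. forall q. (H(q) & H(t))))
Move each ¬ inward, flipping quantifiers it crosses:
  (forall k. L(k)) & (exists r. C(r)) & (forall t. forall q. (H(q) & H(t)))
All bound variables are already distinct, so no renaming is needed.
Finally move all quantifiers to the prefix:
  forall k. exists r. forall t. forall q. (L(k) & C(r) & H(q) & H(t))

forall k. exists r. forall t. forall q. (L(k) & C(r) & H(q) & H(t))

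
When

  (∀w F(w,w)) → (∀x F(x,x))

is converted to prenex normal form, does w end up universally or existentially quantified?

Eliminate → and ↔ using ¬ and ∨.
  ¬(∀w F(w,w)) ∨ (∀x F(x,x))
Drive negations inward (¬∀x A ≡ ∃x ¬A, ¬∃x A ≡ ∀x ¬A, De Morgan for ∧/∨):
  (∃w ¬F(w,w)) ∨ (∀x F(x,x))
All bound variables are already distinct, so no renaming is needed.
Pull the quantifiers to the front (each side's bound variable is not free in the other side):
  ∃w ∀x (¬F(w,w) ∨ F(x,x))
The quantifier ∀w sits under an odd number of negations (counting the antecedent side of each →), so it flips to ∃w.

existential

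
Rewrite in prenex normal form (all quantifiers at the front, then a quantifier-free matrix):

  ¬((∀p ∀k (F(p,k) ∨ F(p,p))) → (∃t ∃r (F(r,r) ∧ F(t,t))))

∀p ∀k ∀t ∀r ((F(p,k) ∨ F(p,p)) ∧ (¬F(r,r) ∨ ¬F(t,t)))

First replace A → B with ¬A ∨ B.
  ¬(¬(∀p ∀k (F(p,k) ∨ F(p,p))) ∨ (∃t ∃r (F(r,r) ∧ F(t,t))))
Drive negations inward (¬∀x A ≡ ∃x ¬A, ¬∃x A ≡ ∀x ¬A, De Morgan for ∧/∨):
  (∀p ∀k (F(p,k) ∨ F(p,p))) ∧ (∀t ∀r (¬F(r,r) ∨ ¬F(t,t)))
Finally move all quantifiers to the prefix:
  ∀p ∀k ∀t ∀r ((F(p,k) ∨ F(p,p)) ∧ (¬F(r,r) ∨ ¬F(t,t)))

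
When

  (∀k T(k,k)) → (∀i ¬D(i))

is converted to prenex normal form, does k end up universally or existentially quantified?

First replace A → B with ¬A ∨ B.
  ¬(∀k T(k,k)) ∨ (∀i ¬D(i))
Move each ¬ inward, flipping quantifiers it crosses:
  (∃k ¬T(k,k)) ∨ (∀i ¬D(i))
Pull the quantifiers to the front (each side's bound variable is not free in the other side):
  ∃k ∀i (¬T(k,k) ∨ ¬D(i))
The quantifier ∀k sits under an odd number of negations (counting the antecedent side of each →), so it flips to ∃k.

existential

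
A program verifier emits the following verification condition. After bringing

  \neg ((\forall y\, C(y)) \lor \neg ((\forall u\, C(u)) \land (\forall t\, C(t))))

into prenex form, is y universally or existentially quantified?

existential

Drive negations inward (¬∀x A ≡ ∃x ¬A, ¬∃x A ≡ ∀x ¬A, De Morgan for ∧/∨):
  (\exists y\, \neg C(y)) \land (\forall u\, C(u)) \land (\forall t\, C(t))
Finally move all quantifiers to the prefix:
  \exists y\, \forall u\, \forall t\, (\neg C(y) \land C(u) \land C(t))
The quantifier \forall y sits under an odd number of negations, so it flips to \exists y.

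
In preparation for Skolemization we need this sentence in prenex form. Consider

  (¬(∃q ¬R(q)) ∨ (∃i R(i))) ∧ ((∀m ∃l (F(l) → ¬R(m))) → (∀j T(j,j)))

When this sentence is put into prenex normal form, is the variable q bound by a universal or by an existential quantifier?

Rewrite implications/biconditionals: A → B as ¬A ∨ B.
  (¬(∃q ¬R(q)) ∨ (∃i R(i))) ∧ (¬(∀m ∃l (¬F(l) ∨ ¬R(m))) ∨ (∀j T(j,j)))
Push ¬ through the quantifiers and connectives to reach negation normal form:
  ((∀q R(q)) ∨ (∃i R(i))) ∧ ((∃m ∀l (F(l) ∧ R(m))) ∨ (∀j T(j,j)))
All bound variables are already distinct, so no renaming is needed.
Extract every quantifier outward, since the variables are now distinct and don't occur free across branches:
  ∀q ∃i ∃m ∀l ∀j ((R(q) ∨ R(i)) ∧ (F(l) ∧ R(m) ∨ T(j,j)))
The quantifier ∃q sits under an odd number of negations (counting the antecedent side of each →), so it flips to ∀q.

universal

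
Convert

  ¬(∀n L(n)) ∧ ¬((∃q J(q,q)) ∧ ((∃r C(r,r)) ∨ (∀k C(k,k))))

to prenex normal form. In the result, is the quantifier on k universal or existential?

Move each ¬ inward, flipping quantifiers it crosses:
  (∃n ¬L(n)) ∧ ((∀q ¬J(q,q)) ∨ (∀r ¬C(r,r)) ∧ (∃k ¬C(k,k)))
All bound variables are already distinct, so no renaming is needed.
Extract every quantifier outward, since the variables are now distinct and don't occur free across branches:
  ∃n ∀q ∀r ∃k (¬L(n) ∧ (¬J(q,q) ∨ ¬C(r,r) ∧ ¬C(k,k)))
The quantifier ∀k sits under an odd number of negations, so it flips to ∃k.

existential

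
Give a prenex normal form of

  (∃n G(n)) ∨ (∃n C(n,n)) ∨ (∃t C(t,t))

∃n ∃p ∃t (G(n) ∨ C(p,p) ∨ C(t,t))

Give each quantifier a distinct variable: n↦p.
  (∃n G(n)) ∨ (∃p C(p,p)) ∨ (∃t C(t,t))
Pull the quantifiers to the front (each side's bound variable is not free in the other side):
  ∃n ∃p ∃t (G(n) ∨ C(p,p) ∨ C(t,t))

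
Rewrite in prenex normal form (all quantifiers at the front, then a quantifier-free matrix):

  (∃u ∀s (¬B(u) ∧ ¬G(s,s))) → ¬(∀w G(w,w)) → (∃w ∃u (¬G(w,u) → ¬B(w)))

First replace A → B with ¬A ∨ B.
  ¬(∃u ∀s (¬B(u) ∧ ¬G(s,s))) ∨ ¬¬(∀w G(w,w)) ∨ (∃w ∃u (¬¬G(w,u) ∨ ¬B(w)))
Move each ¬ inward, flipping quantifiers it crosses:
  (∀u ∃s (B(u) ∨ G(s,s))) ∨ (∀w G(w,w)) ∨ (∃w ∃u (G(w,u) ∨ ¬B(w)))
Standardize variables apart so no two quantifiers bind the same name: w↦r, u↦y1.
  (∀u ∃s (B(u) ∨ G(s,s))) ∨ (∀w G(w,w)) ∨ (∃r ∃y1 (G(r,y1) ∨ ¬B(r)))
Pull the quantifiers to the front (each side's bound variable is not free in the other side):
  ∀u ∃s ∀w ∃r ∃y1 (B(u) ∨ G(s,s) ∨ G(w,w) ∨ G(r,y1) ∨ ¬B(r))

∀u ∃s ∀w ∃r ∃y1 (B(u) ∨ G(s,s) ∨ G(w,w) ∨ G(r,y1) ∨ ¬B(r))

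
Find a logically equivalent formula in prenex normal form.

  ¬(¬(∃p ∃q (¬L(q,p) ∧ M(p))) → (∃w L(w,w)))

First replace A → B with ¬A ∨ B.
  ¬(¬¬(∃p ∃q (¬L(q,p) ∧ M(p))) ∨ (∃w L(w,w)))
Push ¬ through the quantifiers and connectives to reach negation normal form:
  (∀p ∀q (L(q,p) ∨ ¬M(p))) ∧ (∀w ¬L(w,w))
Pull the quantifiers to the front (each side's bound variable is not free in the other side):
  ∀p ∀q ∀w ((L(q,p) ∨ ¬M(p)) ∧ ¬L(w,w))

∀p ∀q ∀w ((L(q,p) ∨ ¬M(p)) ∧ ¬L(w,w))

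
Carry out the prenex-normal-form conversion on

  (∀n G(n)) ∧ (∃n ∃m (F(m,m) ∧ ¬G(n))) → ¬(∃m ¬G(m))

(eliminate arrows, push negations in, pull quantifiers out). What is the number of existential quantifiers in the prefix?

1

Eliminate → and ↔ using ¬ and ∨.
  ¬((∀n G(n)) ∧ (∃n ∃m (F(m,m) ∧ ¬G(n)))) ∨ ¬(∃m ¬G(m))
Push ¬ through the quantifiers and connectives to reach negation normal form:
  (∃n ¬G(n)) ∨ (∀n ∀m (¬F(m,m) ∨ G(n))) ∨ (∀m G(m))
Rename bound variables to avoid capture: n↦v1, m↦u.
  (∃n ¬G(n)) ∨ (∀v1 ∀m (¬F(m,m) ∨ G(v1))) ∨ (∀u G(u))
Finally move all quantifiers to the prefix:
  ∃n ∀v1 ∀m ∀u (¬G(n) ∨ ¬F(m,m) ∨ G(v1) ∨ G(u))
The prefix is ∃n ∀v1 ∀m ∀u: 3 universal, 1 existential.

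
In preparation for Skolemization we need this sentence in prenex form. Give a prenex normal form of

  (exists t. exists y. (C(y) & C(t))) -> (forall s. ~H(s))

forall t. forall y. forall s. (~C(y) | ~C(t) | ~H(s))

Eliminate → and ↔ using ¬ and ∨.
  ~(exists t. exists y. (C(y) & C(t))) | (forall s. ~H(s))
Move each ¬ inward, flipping quantifiers it crosses:
  (forall t. forall y. (~C(y) | ~C(t))) | (forall s. ~H(s))
All bound variables are already distinct, so no renaming is needed.
Extract every quantifier outward, since the variables are now distinct and don't occur free across branches:
  forall t. forall y. forall s. (~C(y) | ~C(t) | ~H(s))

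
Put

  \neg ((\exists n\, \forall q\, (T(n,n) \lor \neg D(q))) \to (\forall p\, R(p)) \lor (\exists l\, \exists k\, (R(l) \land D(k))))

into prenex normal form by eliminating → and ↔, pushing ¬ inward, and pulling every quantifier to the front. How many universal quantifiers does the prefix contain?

3

First replace A → B with ¬A ∨ B.
  \neg (\neg (\exists n\, \forall q\, (T(n,n) \lor \neg D(q))) \lor (\forall p\, R(p)) \lor (\exists l\, \exists k\, (R(l) \land D(k))))
Move each ¬ inward, flipping quantifiers it crosses:
  (\exists n\, \forall q\, (T(n,n) \lor \neg D(q))) \land (\exists p\, \neg R(p)) \land (\forall l\, \forall k\, (\neg R(l) \lor \neg D(k)))
Pull the quantifiers to the front (each side's bound variable is not free in the other side):
  \exists n\, \forall q\, \exists p\, \forall l\, \forall k\, ((T(n,n) \lor \neg D(q)) \land \neg R(p) \land (\neg R(l) \lor \neg D(k)))
The prefix is \exists n \forall q \exists p \forall l \forall k: 3 universal, 2 existential.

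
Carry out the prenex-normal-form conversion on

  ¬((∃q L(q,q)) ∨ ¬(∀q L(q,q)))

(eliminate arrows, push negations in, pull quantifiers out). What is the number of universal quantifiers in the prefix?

Move each ¬ inward, flipping quantifiers it crosses:
  (∀q ¬L(q,q)) ∧ (∀q L(q,q))
Standardize variables apart so no two quantifiers bind the same name: q↦u.
  (∀q ¬L(q,q)) ∧ (∀u L(u,u))
Extract every quantifier outward, since the variables are now distinct and don't occur free across branches:
  ∀q ∀u (¬L(q,q) ∧ L(u,u))
The prefix is ∀q ∀u: 2 universal, 0 existential.

2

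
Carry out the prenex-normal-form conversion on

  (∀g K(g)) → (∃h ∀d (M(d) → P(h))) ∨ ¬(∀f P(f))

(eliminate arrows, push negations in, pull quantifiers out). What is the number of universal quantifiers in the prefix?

1

First replace A → B with ¬A ∨ B.
  ¬(∀g K(g)) ∨ (∃h ∀d (¬M(d) ∨ P(h))) ∨ ¬(∀f P(f))
Move each ¬ inward, flipping quantifiers it crosses:
  (∃g ¬K(g)) ∨ (∃h ∀d (¬M(d) ∨ P(h))) ∨ (∃f ¬P(f))
Extract every quantifier outward, since the variables are now distinct and don't occur free across branches:
  ∃g ∃h ∀d ∃f (¬K(g) ∨ ¬M(d) ∨ P(h) ∨ ¬P(f))
The prefix is ∃g ∃h ∀d ∃f: 1 universal, 3 existential.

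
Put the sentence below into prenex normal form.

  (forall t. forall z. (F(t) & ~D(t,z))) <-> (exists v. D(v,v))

exists t. exists z. exists v. forall z1. forall p. forall r. ((~F(t) | D(t,z) | D(v,v)) & (~D(z1,z1) | F(p) & ~D(p,r)))

Rewrite implications/biconditionals: A → B as ¬A ∨ B; A ↔ B as (¬A ∨ B) ∧ (¬B ∨ A).
  (~(forall t. forall z. (F(t) & ~D(t,z))) | (exists v. D(v,v))) & (~(exists v. D(v,v)) | (forall t. forall z. (F(t) & ~D(t,z))))
Move each ¬ inward, flipping quantifiers it crosses:
  ((exists t. exists z. (~F(t) | D(t,z))) | (exists v. D(v,v))) & ((forall v. ~D(v,v)) | (forall t. forall z. (F(t) & ~D(t,z))))
Standardize variables apart so no two quantifiers bind the same name: v↦z1, t↦p, z↦r.
  ((exists t. exists z. (~F(t) | D(t,z))) | (exists v. D(v,v))) & ((forall z1. ~D(z1,z1)) | (forall p. forall r. (F(p) & ~D(p,r))))
Pull the quantifiers to the front (each side's bound variable is not free in the other side):
  exists t. exists z. exists v. forall z1. forall p. forall r. ((~F(t) | D(t,z) | D(v,v)) & (~D(z1,z1) | F(p) & ~D(p,r)))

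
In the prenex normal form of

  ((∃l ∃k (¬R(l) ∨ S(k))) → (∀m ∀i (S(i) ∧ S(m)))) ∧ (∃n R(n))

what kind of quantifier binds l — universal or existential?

First replace A → B with ¬A ∨ B.
  (¬(∃l ∃k (¬R(l) ∨ S(k))) ∨ (∀m ∀i (S(i) ∧ S(m)))) ∧ (∃n R(n))
Move each ¬ inward, flipping quantifiers it crosses:
  ((∀l ∀k (R(l) ∧ ¬S(k))) ∨ (∀m ∀i (S(i) ∧ S(m)))) ∧ (∃n R(n))
All bound variables are already distinct, so no renaming is needed.
Pull the quantifiers to the front (each side's bound variable is not free in the other side):
  ∀l ∀k ∀m ∀i ∃n ((R(l) ∧ ¬S(k) ∨ S(i) ∧ S(m)) ∧ R(n))
The quantifier ∃l sits under an odd number of negations (counting the antecedent side of each →), so it flips to ∀l.

universal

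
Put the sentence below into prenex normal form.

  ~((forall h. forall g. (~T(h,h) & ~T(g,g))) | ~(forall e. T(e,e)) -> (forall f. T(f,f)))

forall h. forall g. exists e. exists f. ((~T(h,h) & ~T(g,g) | ~T(e,e)) & ~T(f,f))

Eliminate → and ↔ using ¬ and ∨.
  ~(~((forall h. forall g. (~T(h,h) & ~T(g,g))) | ~(forall e. T(e,e))) | (forall f. T(f,f)))
Push ¬ through the quantifiers and connectives to reach negation normal form:
  ((forall h. forall g. (~T(h,h) & ~T(g,g))) | (exists e. ~T(e,e))) & (exists f. ~T(f,f))
All bound variables are already distinct, so no renaming is needed.
Finally move all quantifiers to the prefix:
  forall h. forall g. exists e. exists f. ((~T(h,h) & ~T(g,g) | ~T(e,e)) & ~T(f,f))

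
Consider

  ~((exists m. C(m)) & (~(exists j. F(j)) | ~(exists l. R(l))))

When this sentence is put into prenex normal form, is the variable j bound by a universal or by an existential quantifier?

Drive negations inward (¬∀x A ≡ ∃x ¬A, ¬∃x A ≡ ∀x ¬A, De Morgan for ∧/∨):
  (forall m. ~C(m)) | (exists j. F(j)) & (exists l. R(l))
All bound variables are already distinct, so no renaming is needed.
Finally move all quantifiers to the prefix:
  forall m. exists j. exists l. (~C(m) | F(j) & R(l))
The quantifier exists j sits under an even number of negations, so it remains existential.

existential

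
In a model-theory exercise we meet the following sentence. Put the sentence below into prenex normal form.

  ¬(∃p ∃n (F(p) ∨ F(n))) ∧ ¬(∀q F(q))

∀p ∀n ∃q (¬F(p) ∧ ¬F(n) ∧ ¬F(q))

Push ¬ through the quantifiers and connectives to reach negation normal form:
  (∀p ∀n (¬F(p) ∧ ¬F(n))) ∧ (∃q ¬F(q))
Extract every quantifier outward, since the variables are now distinct and don't occur free across branches:
  ∀p ∀n ∃q (¬F(p) ∧ ¬F(n) ∧ ¬F(q))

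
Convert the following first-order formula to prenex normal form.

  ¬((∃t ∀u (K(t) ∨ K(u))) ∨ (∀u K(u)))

∀t ∃u ∃b (¬K(t) ∧ ¬K(u) ∧ ¬K(b))

Drive negations inward (¬∀x A ≡ ∃x ¬A, ¬∃x A ≡ ∀x ¬A, De Morgan for ∧/∨):
  (∀t ∃u (¬K(t) ∧ ¬K(u))) ∧ (∃u ¬K(u))
Standardize variables apart so no two quantifiers bind the same name: u↦b.
  (∀t ∃u (¬K(t) ∧ ¬K(u))) ∧ (∃b ¬K(b))
Finally move all quantifiers to the prefix:
  ∀t ∃u ∃b (¬K(t) ∧ ¬K(u) ∧ ¬K(b))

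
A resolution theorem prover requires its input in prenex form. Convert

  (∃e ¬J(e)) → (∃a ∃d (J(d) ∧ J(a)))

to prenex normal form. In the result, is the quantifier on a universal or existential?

Eliminate → and ↔ using ¬ and ∨.
  ¬(∃e ¬J(e)) ∨ (∃a ∃d (J(d) ∧ J(a)))
Push ¬ through the quantifiers and connectives to reach negation normal form:
  (∀e J(e)) ∨ (∃a ∃d (J(d) ∧ J(a)))
All bound variables are already distinct, so no renaming is needed.
Finally move all quantifiers to the prefix:
  ∀e ∃a ∃d (J(e) ∨ J(d) ∧ J(a))
The quantifier ∃a sits under an even number of negations (counting the antecedent side of each →), so it remains existential.

existential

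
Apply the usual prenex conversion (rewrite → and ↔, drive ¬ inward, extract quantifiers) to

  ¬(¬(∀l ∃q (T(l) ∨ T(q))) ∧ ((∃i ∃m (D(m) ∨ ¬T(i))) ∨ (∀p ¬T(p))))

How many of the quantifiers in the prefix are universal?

3

Push ¬ through the quantifiers and connectives to reach negation normal form:
  (∀l ∃q (T(l) ∨ T(q))) ∨ (∀i ∀m (¬D(m) ∧ T(i))) ∧ (∃p T(p))
All bound variables are already distinct, so no renaming is needed.
Finally move all quantifiers to the prefix:
  ∀l ∃q ∀i ∀m ∃p (T(l) ∨ T(q) ∨ ¬D(m) ∧ T(i) ∧ T(p))
The prefix is ∀l ∃q ∀i ∀m ∃p: 3 universal, 2 existential.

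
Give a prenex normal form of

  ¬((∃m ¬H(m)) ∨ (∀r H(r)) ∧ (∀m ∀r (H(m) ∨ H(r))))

∀m ∃r ∃w1 ∃x (H(m) ∧ (¬H(r) ∨ ¬H(w1) ∧ ¬H(x)))

Drive negations inward (¬∀x A ≡ ∃x ¬A, ¬∃x A ≡ ∀x ¬A, De Morgan for ∧/∨):
  (∀m H(m)) ∧ ((∃r ¬H(r)) ∨ (∃m ∃r (¬H(m) ∧ ¬H(r))))
Standardize variables apart so no two quantifiers bind the same name: m↦w1, r↦x.
  (∀m H(m)) ∧ ((∃r ¬H(r)) ∨ (∃w1 ∃x (¬H(w1) ∧ ¬H(x))))
Pull the quantifiers to the front (each side's bound variable is not free in the other side):
  ∀m ∃r ∃w1 ∃x (H(m) ∧ (¬H(r) ∨ ¬H(w1) ∧ ¬H(x)))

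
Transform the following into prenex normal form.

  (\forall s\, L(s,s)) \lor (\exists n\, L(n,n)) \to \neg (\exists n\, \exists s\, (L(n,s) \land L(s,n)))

Eliminate → and ↔ using ¬ and ∨.
  \neg ((\forall s\, L(s,s)) \lor (\exists n\, L(n,n))) \lor \neg (\exists n\, \exists s\, (L(n,s) \land L(s,n)))
Move each ¬ inward, flipping quantifiers it crosses:
  (\exists s\, \neg L(s,s)) \land (\forall n\, \neg L(n,n)) \lor (\forall n\, \forall s\, (\neg L(n,s) \lor \neg L(s,n)))
Give each quantifier a distinct variable: n↦r, s↦b.
  (\exists s\, \neg L(s,s)) \land (\forall n\, \neg L(n,n)) \lor (\forall r\, \forall b\, (\neg L(r,b) \lor \neg L(b,r)))
Finally move all quantifiers to the prefix:
  \exists s\, \forall n\, \forall r\, \forall b\, (\neg L(s,s) \land \neg L(n,n) \lor \neg L(r,b) \lor \neg L(b,r))

\exists s\, \forall n\, \forall r\, \forall b\, (\neg L(s,s) \land \neg L(n,n) \lor \neg L(r,b) \lor \neg L(b,r))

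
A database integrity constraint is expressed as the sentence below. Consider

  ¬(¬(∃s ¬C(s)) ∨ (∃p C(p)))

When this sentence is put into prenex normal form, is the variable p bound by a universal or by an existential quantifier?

universal

Move each ¬ inward, flipping quantifiers it crosses:
  (∃s ¬C(s)) ∧ (∀p ¬C(p))
Finally move all quantifiers to the prefix:
  ∃s ∀p (¬C(s) ∧ ¬C(p))
The quantifier ∃p sits under an odd number of negations, so it flips to ∀p.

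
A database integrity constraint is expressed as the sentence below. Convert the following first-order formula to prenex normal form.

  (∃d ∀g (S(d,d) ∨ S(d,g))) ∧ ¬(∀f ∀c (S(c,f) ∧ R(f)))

Drive negations inward (¬∀x A ≡ ∃x ¬A, ¬∃x A ≡ ∀x ¬A, De Morgan for ∧/∨):
  (∃d ∀g (S(d,d) ∨ S(d,g))) ∧ (∃f ∃c (¬S(c,f) ∨ ¬R(f)))
Pull the quantifiers to the front (each side's bound variable is not free in the other side):
  ∃d ∀g ∃f ∃c ((S(d,d) ∨ S(d,g)) ∧ (¬S(c,f) ∨ ¬R(f)))

∃d ∀g ∃f ∃c ((S(d,d) ∨ S(d,g)) ∧ (¬S(c,f) ∨ ¬R(f)))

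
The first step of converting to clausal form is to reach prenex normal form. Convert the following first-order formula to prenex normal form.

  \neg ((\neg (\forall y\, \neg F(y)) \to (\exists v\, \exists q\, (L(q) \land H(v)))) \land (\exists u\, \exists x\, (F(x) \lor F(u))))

\exists y\, \forall v\, \forall q\, \forall u\, \forall x\, (F(y) \land (\neg L(q) \lor \neg H(v)) \lor \neg F(x) \land \neg F(u))

First replace A → B with ¬A ∨ B.
  \neg ((\neg \neg (\forall y\, \neg F(y)) \lor (\exists v\, \exists q\, (L(q) \land H(v)))) \land (\exists u\, \exists x\, (F(x) \lor F(u))))
Move each ¬ inward, flipping quantifiers it crosses:
  (\exists y\, F(y)) \land (\forall v\, \forall q\, (\neg L(q) \lor \neg H(v))) \lor (\forall u\, \forall x\, (\neg F(x) \land \neg F(u)))
Pull the quantifiers to the front (each side's bound variable is not free in the other side):
  \exists y\, \forall v\, \forall q\, \forall u\, \forall x\, (F(y) \land (\neg L(q) \lor \neg H(v)) \lor \neg F(x) \land \neg F(u))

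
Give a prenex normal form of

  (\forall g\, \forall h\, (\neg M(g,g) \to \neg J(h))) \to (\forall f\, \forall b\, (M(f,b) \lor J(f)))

Eliminate → and ↔ using ¬ and ∨.
  \neg (\forall g\, \forall h\, (\neg \neg M(g,g) \lor \neg J(h))) \lor (\forall f\, \forall b\, (M(f,b) \lor J(f)))
Move each ¬ inward, flipping quantifiers it crosses:
  (\exists g\, \exists h\, (\neg M(g,g) \land J(h))) \lor (\forall f\, \forall b\, (M(f,b) \lor J(f)))
All bound variables are already distinct, so no renaming is needed.
Extract every quantifier outward, since the variables are now distinct and don't occur free across branches:
  \exists g\, \exists h\, \forall f\, \forall b\, (\neg M(g,g) \land J(h) \lor M(f,b) \lor J(f))

\exists g\, \exists h\, \forall f\, \forall b\, (\neg M(g,g) \land J(h) \lor M(f,b) \lor J(f))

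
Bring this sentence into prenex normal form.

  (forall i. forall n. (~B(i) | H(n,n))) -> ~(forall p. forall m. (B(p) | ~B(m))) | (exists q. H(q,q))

Rewrite implications/biconditionals: A → B as ¬A ∨ B.
  ~(forall i. forall n. (~B(i) | H(n,n))) | ~(forall p. forall m. (B(p) | ~B(m))) | (exists q. H(q,q))
Move each ¬ inward, flipping quantifiers it crosses:
  (exists i. exists n. (B(i) & ~H(n,n))) | (exists p. exists m. (~B(p) & B(m))) | (exists q. H(q,q))
All bound variables are already distinct, so no renaming is needed.
Extract every quantifier outward, since the variables are now distinct and don't occur free across branches:
  exists i. exists n. exists p. exists m. exists q. (B(i) & ~H(n,n) | ~B(p) & B(m) | H(q,q))

exists i. exists n. exists p. exists m. exists q. (B(i) & ~H(n,n) | ~B(p) & B(m) | H(q,q))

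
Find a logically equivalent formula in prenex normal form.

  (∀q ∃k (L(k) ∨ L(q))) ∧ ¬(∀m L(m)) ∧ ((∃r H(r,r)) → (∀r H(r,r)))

First replace A → B with ¬A ∨ B.
  (∀q ∃k (L(k) ∨ L(q))) ∧ ¬(∀m L(m)) ∧ (¬(∃r H(r,r)) ∨ (∀r H(r,r)))
Drive negations inward (¬∀x A ≡ ∃x ¬A, ¬∃x A ≡ ∀x ¬A, De Morgan for ∧/∨):
  (∀q ∃k (L(k) ∨ L(q))) ∧ (∃m ¬L(m)) ∧ ((∀r ¬H(r,r)) ∨ (∀r H(r,r)))
Rename bound variables to avoid capture: r↦y.
  (∀q ∃k (L(k) ∨ L(q))) ∧ (∃m ¬L(m)) ∧ ((∀r ¬H(r,r)) ∨ (∀y H(y,y)))
Pull the quantifiers to the front (each side's bound variable is not free in the other side):
  ∀q ∃k ∃m ∀r ∀y ((L(k) ∨ L(q)) ∧ ¬L(m) ∧ (¬H(r,r) ∨ H(y,y)))

∀q ∃k ∃m ∀r ∀y ((L(k) ∨ L(q)) ∧ ¬L(m) ∧ (¬H(r,r) ∨ H(y,y)))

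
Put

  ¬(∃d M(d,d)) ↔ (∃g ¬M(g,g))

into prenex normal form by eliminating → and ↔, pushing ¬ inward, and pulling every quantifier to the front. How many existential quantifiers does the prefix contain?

2

Rewrite implications/biconditionals: A → B as ¬A ∨ B; A ↔ B as (¬A ∨ B) ∧ (¬B ∨ A).
  (¬¬(∃d M(d,d)) ∨ (∃g ¬M(g,g))) ∧ (¬(∃g ¬M(g,g)) ∨ ¬(∃d M(d,d)))
Drive negations inward (¬∀x A ≡ ∃x ¬A, ¬∃x A ≡ ∀x ¬A, De Morgan for ∧/∨):
  ((∃d M(d,d)) ∨ (∃g ¬M(g,g))) ∧ ((∀g M(g,g)) ∨ (∀d ¬M(d,d)))
Give each quantifier a distinct variable: g↦q, d↦a.
  ((∃d M(d,d)) ∨ (∃g ¬M(g,g))) ∧ ((∀q M(q,q)) ∨ (∀a ¬M(a,a)))
Finally move all quantifiers to the prefix:
  ∃d ∃g ∀q ∀a ((M(d,d) ∨ ¬M(g,g)) ∧ (M(q,q) ∨ ¬M(a,a)))
The prefix is ∃d ∃g ∀q ∀a: 2 universal, 2 existential.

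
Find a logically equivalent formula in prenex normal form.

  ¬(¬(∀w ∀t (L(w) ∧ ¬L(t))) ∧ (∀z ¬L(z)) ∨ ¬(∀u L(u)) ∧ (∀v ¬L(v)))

∀w ∀t ∃z ∀u ∃v ((L(w) ∧ ¬L(t) ∨ L(z)) ∧ (L(u) ∨ L(v)))

Move each ¬ inward, flipping quantifiers it crosses:
  ((∀w ∀t (L(w) ∧ ¬L(t))) ∨ (∃z L(z))) ∧ ((∀u L(u)) ∨ (∃v L(v)))
Pull the quantifiers to the front (each side's bound variable is not free in the other side):
  ∀w ∀t ∃z ∀u ∃v ((L(w) ∧ ¬L(t) ∨ L(z)) ∧ (L(u) ∨ L(v)))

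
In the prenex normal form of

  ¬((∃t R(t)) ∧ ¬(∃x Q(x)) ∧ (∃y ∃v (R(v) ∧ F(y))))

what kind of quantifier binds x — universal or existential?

existential

Drive negations inward (¬∀x A ≡ ∃x ¬A, ¬∃x A ≡ ∀x ¬A, De Morgan for ∧/∨):
  (∀t ¬R(t)) ∨ (∃x Q(x)) ∨ (∀y ∀v (¬R(v) ∨ ¬F(y)))
All bound variables are already distinct, so no renaming is needed.
Pull the quantifiers to the front (each side's bound variable is not free in the other side):
  ∀t ∃x ∀y ∀v (¬R(t) ∨ Q(x) ∨ ¬R(v) ∨ ¬F(y))
The quantifier ∃x sits under an even number of negations, so it remains existential.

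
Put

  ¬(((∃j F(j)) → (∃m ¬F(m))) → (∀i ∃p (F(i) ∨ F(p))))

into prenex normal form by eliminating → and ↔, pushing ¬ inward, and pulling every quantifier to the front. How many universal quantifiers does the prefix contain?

Rewrite implications/biconditionals: A → B as ¬A ∨ B.
  ¬(¬(¬(∃j F(j)) ∨ (∃m ¬F(m))) ∨ (∀i ∃p (F(i) ∨ F(p))))
Drive negations inward (¬∀x A ≡ ∃x ¬A, ¬∃x A ≡ ∀x ¬A, De Morgan for ∧/∨):
  ((∀j ¬F(j)) ∨ (∃m ¬F(m))) ∧ (∃i ∀p (¬F(i) ∧ ¬F(p)))
Finally move all quantifiers to the prefix:
  ∀j ∃m ∃i ∀p ((¬F(j) ∨ ¬F(m)) ∧ ¬F(i) ∧ ¬F(p))
The prefix is ∀j ∃m ∃i ∀p: 2 universal, 2 existential.

2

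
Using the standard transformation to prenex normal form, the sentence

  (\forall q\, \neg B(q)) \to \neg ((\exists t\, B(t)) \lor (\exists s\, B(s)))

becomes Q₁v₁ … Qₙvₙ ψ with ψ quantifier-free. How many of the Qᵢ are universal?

Rewrite implications/biconditionals: A → B as ¬A ∨ B.
  \neg (\forall q\, \neg B(q)) \lor \neg ((\exists t\, B(t)) \lor (\exists s\, B(s)))
Drive negations inward (¬∀x A ≡ ∃x ¬A, ¬∃x A ≡ ∀x ¬A, De Morgan for ∧/∨):
  (\exists q\, B(q)) \lor (\forall t\, \neg B(t)) \land (\forall s\, \neg B(s))
All bound variables are already distinct, so no renaming is needed.
Extract every quantifier outward, since the variables are now distinct and don't occur free across branches:
  \exists q\, \forall t\, \forall s\, (B(q) \lor \neg B(t) \land \neg B(s))
The prefix is \exists q \forall t \forall s: 2 universal, 1 existential.

2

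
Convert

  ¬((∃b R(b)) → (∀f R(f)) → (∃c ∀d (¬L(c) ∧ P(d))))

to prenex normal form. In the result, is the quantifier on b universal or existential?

existential

Rewrite implications/biconditionals: A → B as ¬A ∨ B.
  ¬(¬(∃b R(b)) ∨ ¬(∀f R(f)) ∨ (∃c ∀d (¬L(c) ∧ P(d))))
Drive negations inward (¬∀x A ≡ ∃x ¬A, ¬∃x A ≡ ∀x ¬A, De Morgan for ∧/∨):
  (∃b R(b)) ∧ (∀f R(f)) ∧ (∀c ∃d (L(c) ∨ ¬P(d)))
All bound variables are already distinct, so no renaming is needed.
Finally move all quantifiers to the prefix:
  ∃b ∀f ∀c ∃d (R(b) ∧ R(f) ∧ (L(c) ∨ ¬P(d)))
The quantifier ∃b sits under an even number of negations (counting the antecedent side of each →), so it remains existential.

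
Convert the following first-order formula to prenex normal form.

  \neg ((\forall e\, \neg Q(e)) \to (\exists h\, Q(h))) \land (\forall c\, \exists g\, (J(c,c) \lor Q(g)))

\forall e\, \forall h\, \forall c\, \exists g\, (\neg Q(e) \land \neg Q(h) \land (J(c,c) \lor Q(g)))

First replace A → B with ¬A ∨ B.
  \neg (\neg (\forall e\, \neg Q(e)) \lor (\exists h\, Q(h))) \land (\forall c\, \exists g\, (J(c,c) \lor Q(g)))
Move each ¬ inward, flipping quantifiers it crosses:
  (\forall e\, \neg Q(e)) \land (\forall h\, \neg Q(h)) \land (\forall c\, \exists g\, (J(c,c) \lor Q(g)))
All bound variables are already distinct, so no renaming is needed.
Extract every quantifier outward, since the variables are now distinct and don't occur free across branches:
  \forall e\, \forall h\, \forall c\, \exists g\, (\neg Q(e) \land \neg Q(h) \land (J(c,c) \lor Q(g)))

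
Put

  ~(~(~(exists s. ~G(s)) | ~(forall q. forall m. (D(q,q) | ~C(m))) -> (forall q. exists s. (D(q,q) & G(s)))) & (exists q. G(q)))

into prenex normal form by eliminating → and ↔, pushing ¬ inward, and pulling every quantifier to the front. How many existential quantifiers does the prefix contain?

2

First replace A → B with ¬A ∨ B.
  ~(~(~(~(exists s. ~G(s)) | ~(forall q. forall m. (D(q,q) | ~C(m)))) | (forall q. exists s. (D(q,q) & G(s)))) & (exists q. G(q)))
Drive negations inward (¬∀x A ≡ ∃x ¬A, ¬∃x A ≡ ∀x ¬A, De Morgan for ∧/∨):
  (exists s. ~G(s)) & (forall q. forall m. (D(q,q) | ~C(m))) | (forall q. exists s. (D(q,q) & G(s))) | (forall q. ~G(q))
Give each quantifier a distinct variable: q↦y, s↦w, q↦u.
  (exists s. ~G(s)) & (forall q. forall m. (D(q,q) | ~C(m))) | (forall y. exists w. (D(y,y) & G(w))) | (forall u. ~G(u))
Finally move all quantifiers to the prefix:
  exists s. forall q. forall m. forall y. exists w. forall u. (~G(s) & (D(q,q) | ~C(m)) | D(y,y) & G(w) | ~G(u))
The prefix is exists s forall q forall m forall y exists w forall u: 4 universal, 2 existential.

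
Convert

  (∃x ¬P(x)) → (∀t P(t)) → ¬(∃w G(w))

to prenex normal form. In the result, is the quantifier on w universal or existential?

Rewrite implications/biconditionals: A → B as ¬A ∨ B.
  ¬(∃x ¬P(x)) ∨ ¬(∀t P(t)) ∨ ¬(∃w G(w))
Drive negations inward (¬∀x A ≡ ∃x ¬A, ¬∃x A ≡ ∀x ¬A, De Morgan for ∧/∨):
  (∀x P(x)) ∨ (∃t ¬P(t)) ∨ (∀w ¬G(w))
All bound variables are already distinct, so no renaming is needed.
Extract every quantifier outward, since the variables are now distinct and don't occur free across branches:
  ∀x ∃t ∀w (P(x) ∨ ¬P(t) ∨ ¬G(w))
The quantifier ∃w sits under an odd number of negations (counting the antecedent side of each →), so it flips to ∀w.

universal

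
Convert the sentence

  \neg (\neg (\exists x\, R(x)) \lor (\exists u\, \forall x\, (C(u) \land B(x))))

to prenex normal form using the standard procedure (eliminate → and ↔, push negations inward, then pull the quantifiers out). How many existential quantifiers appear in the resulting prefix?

Move each ¬ inward, flipping quantifiers it crosses:
  (\exists x\, R(x)) \land (\forall u\, \exists x\, (\neg C(u) \lor \neg B(x)))
Standardize variables apart so no two quantifiers bind the same name: x↦q.
  (\exists x\, R(x)) \land (\forall u\, \exists q\, (\neg C(u) \lor \neg B(q)))
Extract every quantifier outward, since the variables are now distinct and don't occur free across branches:
  \exists x\, \forall u\, \exists q\, (R(x) \land (\neg C(u) \lor \neg B(q)))
The prefix is \exists x \forall u \exists q: 1 universal, 2 existential.

2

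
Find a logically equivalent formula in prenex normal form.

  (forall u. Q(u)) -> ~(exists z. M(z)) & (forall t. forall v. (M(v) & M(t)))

exists u. forall z. forall t. forall v. (~Q(u) | ~M(z) & M(v) & M(t))

First replace A → B with ¬A ∨ B.
  ~(forall u. Q(u)) | ~(exists z. M(z)) & (forall t. forall v. (M(v) & M(t)))
Drive negations inward (¬∀x A ≡ ∃x ¬A, ¬∃x A ≡ ∀x ¬A, De Morgan for ∧/∨):
  (exists u. ~Q(u)) | (forall z. ~M(z)) & (forall t. forall v. (M(v) & M(t)))
Pull the quantifiers to the front (each side's bound variable is not free in the other side):
  exists u. forall z. forall t. forall v. (~Q(u) | ~M(z) & M(v) & M(t))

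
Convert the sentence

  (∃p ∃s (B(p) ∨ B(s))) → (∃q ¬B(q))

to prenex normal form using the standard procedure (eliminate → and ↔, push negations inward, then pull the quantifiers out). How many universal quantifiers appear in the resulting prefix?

2

Eliminate → and ↔ using ¬ and ∨.
  ¬(∃p ∃s (B(p) ∨ B(s))) ∨ (∃q ¬B(q))
Push ¬ through the quantifiers and connectives to reach negation normal form:
  (∀p ∀s (¬B(p) ∧ ¬B(s))) ∨ (∃q ¬B(q))
All bound variables are already distinct, so no renaming is needed.
Finally move all quantifiers to the prefix:
  ∀p ∀s ∃q (¬B(p) ∧ ¬B(s) ∨ ¬B(q))
The prefix is ∀p ∀s ∃q: 2 universal, 1 existential.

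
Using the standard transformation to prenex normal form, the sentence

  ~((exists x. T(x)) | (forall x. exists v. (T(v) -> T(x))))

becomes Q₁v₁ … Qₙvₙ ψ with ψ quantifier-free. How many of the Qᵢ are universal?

2

Rewrite implications/biconditionals: A → B as ¬A ∨ B.
  ~((exists x. T(x)) | (forall x. exists v. (~T(v) | T(x))))
Drive negations inward (¬∀x A ≡ ∃x ¬A, ¬∃x A ≡ ∀x ¬A, De Morgan for ∧/∨):
  (forall x. ~T(x)) & (exists x. forall v. (T(v) & ~T(x)))
Standardize variables apart so no two quantifiers bind the same name: x↦y.
  (forall x. ~T(x)) & (exists y. forall v. (T(v) & ~T(y)))
Finally move all quantifiers to the prefix:
  forall x. exists y. forall v. (~T(x) & T(v) & ~T(y))
The prefix is forall x exists y forall v: 2 universal, 1 existential.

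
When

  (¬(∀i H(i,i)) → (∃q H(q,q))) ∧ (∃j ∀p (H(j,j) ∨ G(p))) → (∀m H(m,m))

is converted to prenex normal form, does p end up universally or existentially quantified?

existential

Eliminate → and ↔ using ¬ and ∨.
  ¬((¬¬(∀i H(i,i)) ∨ (∃q H(q,q))) ∧ (∃j ∀p (H(j,j) ∨ G(p)))) ∨ (∀m H(m,m))
Move each ¬ inward, flipping quantifiers it crosses:
  (∃i ¬H(i,i)) ∧ (∀q ¬H(q,q)) ∨ (∀j ∃p (¬H(j,j) ∧ ¬G(p))) ∨ (∀m H(m,m))
All bound variables are already distinct, so no renaming is needed.
Finally move all quantifiers to the prefix:
  ∃i ∀q ∀j ∃p ∀m (¬H(i,i) ∧ ¬H(q,q) ∨ ¬H(j,j) ∧ ¬G(p) ∨ H(m,m))
The quantifier ∀p sits under an odd number of negations (counting the antecedent side of each →), so it flips to ∃p.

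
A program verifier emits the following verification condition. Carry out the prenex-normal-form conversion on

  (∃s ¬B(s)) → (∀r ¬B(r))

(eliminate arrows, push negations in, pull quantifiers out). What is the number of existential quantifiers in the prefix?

0

Eliminate → and ↔ using ¬ and ∨.
  ¬(∃s ¬B(s)) ∨ (∀r ¬B(r))
Push ¬ through the quantifiers and connectives to reach negation normal form:
  (∀s B(s)) ∨ (∀r ¬B(r))
Pull the quantifiers to the front (each side's bound variable is not free in the other side):
  ∀s ∀r (B(s) ∨ ¬B(r))
The prefix is ∀s ∀r: 2 universal, 0 existential.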